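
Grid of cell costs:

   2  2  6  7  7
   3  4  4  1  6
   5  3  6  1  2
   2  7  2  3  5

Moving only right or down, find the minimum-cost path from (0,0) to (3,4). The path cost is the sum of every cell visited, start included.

21

Best path: [0,0] -> [0,1] -> [1,1] -> [1,2] -> [1,3] -> [2,3] -> [2,4] -> [3,4]
Cost: 2 + 2 + 4 + 4 + 1 + 1 + 2 + 5 = 21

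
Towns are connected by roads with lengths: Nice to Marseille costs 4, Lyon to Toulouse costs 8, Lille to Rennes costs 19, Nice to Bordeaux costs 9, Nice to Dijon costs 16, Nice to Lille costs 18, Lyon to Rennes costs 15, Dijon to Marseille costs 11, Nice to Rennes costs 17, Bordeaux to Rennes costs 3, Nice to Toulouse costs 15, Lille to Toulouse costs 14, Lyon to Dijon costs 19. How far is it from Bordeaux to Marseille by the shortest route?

13

Checking several routes:
Bordeaux→Rennes→Nice→Dijon→Marseille: 3 + 17 + 16 + 11 = 47
Bordeaux→Rennes→Nice→Marseille: 3 + 17 + 4 = 24
Bordeaux→Rennes→Lyon→Toulouse→Nice→Marseille: 3 + 15 + 8 + 15 + 4 = 45
Bordeaux→Rennes→Lille→Nice→Marseille: 3 + 19 + 18 + 4 = 44
Bordeaux→Nice→Marseille: 9 + 4 = 13
Bordeaux→Nice→Dijon→Marseille: 9 + 16 + 11 = 36
Shortest: 13.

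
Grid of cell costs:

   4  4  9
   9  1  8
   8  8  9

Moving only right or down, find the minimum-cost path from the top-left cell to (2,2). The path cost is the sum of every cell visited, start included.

26

Best path: r0c0 r0c1 r1c1 r1c2 r2c2
Cost: 4 + 4 + 1 + 8 + 9 = 26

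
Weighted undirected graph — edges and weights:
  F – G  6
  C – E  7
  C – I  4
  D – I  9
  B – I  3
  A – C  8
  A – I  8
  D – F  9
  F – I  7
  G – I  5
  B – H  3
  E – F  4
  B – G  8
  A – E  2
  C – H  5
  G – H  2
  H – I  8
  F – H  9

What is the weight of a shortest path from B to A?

11

A few of the B→A routes:
B-I-C-A: 3 + 4 + 8 = 15
B-I-A: 3 + 8 = 11
B-I-F-E-A: 3 + 7 + 4 + 2 = 16
Shortest: 11.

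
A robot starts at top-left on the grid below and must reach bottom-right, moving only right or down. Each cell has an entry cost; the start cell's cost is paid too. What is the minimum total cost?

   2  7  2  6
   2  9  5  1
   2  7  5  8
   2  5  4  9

26

One optimal route is [0,0] -> [1,0] -> [2,0] -> [3,0] -> [3,1] -> [3,2] -> [3,3].
Its cost is 2 + 2 + 2 + 2 + 5 + 4 + 9 = 26.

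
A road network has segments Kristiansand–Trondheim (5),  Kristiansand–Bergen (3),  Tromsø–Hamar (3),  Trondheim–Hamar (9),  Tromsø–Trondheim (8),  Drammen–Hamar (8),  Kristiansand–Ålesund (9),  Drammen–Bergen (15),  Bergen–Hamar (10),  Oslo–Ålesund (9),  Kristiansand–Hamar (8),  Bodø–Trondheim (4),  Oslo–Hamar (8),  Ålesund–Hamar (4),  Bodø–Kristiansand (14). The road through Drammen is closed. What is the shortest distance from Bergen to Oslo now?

18

A few of the Bergen→Oslo routes:
Bergen - Hamar - Oslo: 10 + 8 = 18
Bergen - Hamar - Ålesund - Oslo: 10 + 4 + 9 = 23
Bergen - Kristiansand - Hamar - Oslo: 3 + 8 + 8 = 19
Bergen - Kristiansand - Ålesund - Oslo: 3 + 9 + 9 = 21
The minimum is 18.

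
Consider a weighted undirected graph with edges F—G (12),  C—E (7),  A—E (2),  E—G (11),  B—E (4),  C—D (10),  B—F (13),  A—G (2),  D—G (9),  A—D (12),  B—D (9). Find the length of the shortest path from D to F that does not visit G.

Candidate routes:
D-A-E-B-F: 12 + 2 + 4 + 13 = 31
D-C-E-B-F: 10 + 7 + 4 + 13 = 34
D-B-F: 9 + 13 = 22
The minimum is 22.

22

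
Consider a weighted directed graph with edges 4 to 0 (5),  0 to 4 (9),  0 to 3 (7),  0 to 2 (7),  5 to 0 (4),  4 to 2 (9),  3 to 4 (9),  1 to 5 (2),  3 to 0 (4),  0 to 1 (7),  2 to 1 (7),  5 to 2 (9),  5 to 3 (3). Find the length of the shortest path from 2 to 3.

12

Paths from 2 to 3:
2→1→5→3: 7 + 2 + 3 = 12
2→1→5→0→3: 7 + 2 + 4 + 7 = 20
Best route has total 12.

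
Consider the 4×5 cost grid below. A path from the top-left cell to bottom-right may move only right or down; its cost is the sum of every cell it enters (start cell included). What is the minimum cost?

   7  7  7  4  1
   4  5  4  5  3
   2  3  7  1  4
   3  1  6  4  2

29

Take [0,0] [1,0] [2,0] [2,1] [3,1] [3,2] [3,3] [3,4] for a total of 7 + 4 + 2 + 3 + 1 + 6 + 4 + 2 = 29.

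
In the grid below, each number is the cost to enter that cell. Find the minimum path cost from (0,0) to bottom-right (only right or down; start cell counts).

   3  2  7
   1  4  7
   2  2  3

11

Path r0c0 → r1c0 → r2c0 → r2c1 → r2c2: 3 + 1 + 2 + 2 + 3 = 11.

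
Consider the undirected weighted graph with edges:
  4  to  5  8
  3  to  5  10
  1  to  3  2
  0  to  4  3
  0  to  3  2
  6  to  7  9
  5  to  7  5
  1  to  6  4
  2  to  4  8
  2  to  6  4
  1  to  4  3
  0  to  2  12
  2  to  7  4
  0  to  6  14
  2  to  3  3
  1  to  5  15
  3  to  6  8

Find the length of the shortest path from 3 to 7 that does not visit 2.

Comparing a few candidate routes:
3→5→7: 10 + 5 = 15
3→6→7: 8 + 9 = 17
3→0→4→5→7: 2 + 3 + 8 + 5 = 18
3→1→6→7: 2 + 4 + 9 = 15
Best route has total 15.

15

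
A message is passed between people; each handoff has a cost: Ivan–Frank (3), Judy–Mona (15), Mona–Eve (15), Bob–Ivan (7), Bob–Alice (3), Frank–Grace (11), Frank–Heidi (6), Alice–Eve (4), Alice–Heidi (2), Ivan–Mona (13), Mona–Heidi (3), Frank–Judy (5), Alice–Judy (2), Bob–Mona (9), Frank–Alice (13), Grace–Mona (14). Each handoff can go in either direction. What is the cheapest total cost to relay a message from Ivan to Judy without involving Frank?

12

A few of the Ivan→Judy routes:
Ivan→Bob→Mona→Heidi→Alice→Judy: 7 + 9 + 3 + 2 + 2 = 23
Ivan→Mona→Bob→Alice→Judy: 13 + 9 + 3 + 2 = 27
Ivan→Bob→Alice→Judy: 7 + 3 + 2 = 12
Ivan→Mona→Judy: 13 + 15 = 28
Ivan→Mona→Heidi→Alice→Judy: 13 + 3 + 2 + 2 = 20
Best route has total 12.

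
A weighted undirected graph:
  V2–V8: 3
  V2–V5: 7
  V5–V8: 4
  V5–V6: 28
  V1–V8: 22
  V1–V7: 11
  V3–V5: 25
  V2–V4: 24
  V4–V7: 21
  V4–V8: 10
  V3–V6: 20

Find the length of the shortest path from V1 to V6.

54

Some routes from V1 to V6:
V1 - V8 - V5 - V3 - V6: 22 + 4 + 25 + 20 = 71
V1 - V8 - V5 - V6: 22 + 4 + 28 = 54
V1 - V8 - V2 - V5 - V6: 22 + 3 + 7 + 28 = 60
Shortest: 54.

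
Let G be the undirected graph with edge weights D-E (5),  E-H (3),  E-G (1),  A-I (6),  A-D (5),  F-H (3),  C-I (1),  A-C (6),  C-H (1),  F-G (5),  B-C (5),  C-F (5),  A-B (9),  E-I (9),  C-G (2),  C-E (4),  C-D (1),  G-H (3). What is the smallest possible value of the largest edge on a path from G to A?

Some routes from G to A:
G -> E -> D -> A: max(1, 5, 5) = 5
G -> E -> H -> C -> D -> A: max(1, 3, 1, 1, 5) = 5
G -> E -> H -> F -> C -> D -> A: max(1, 3, 3, 5, 1, 5) = 5
The minimum achievable maximum is 5.

5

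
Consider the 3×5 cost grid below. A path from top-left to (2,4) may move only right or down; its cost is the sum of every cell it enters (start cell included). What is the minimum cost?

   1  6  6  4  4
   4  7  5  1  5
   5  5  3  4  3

25

Cheapest: (0,0) -> (0,1) -> (0,2) -> (0,3) -> (1,3) -> (2,3) -> (2,4)
  1 + 6 + 6 + 4 + 1 + 4 + 3 = 25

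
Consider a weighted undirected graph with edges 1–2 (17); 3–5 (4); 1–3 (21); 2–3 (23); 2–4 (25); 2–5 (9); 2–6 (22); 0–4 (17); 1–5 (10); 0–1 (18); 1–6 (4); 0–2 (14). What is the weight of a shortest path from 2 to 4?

A few of the 2→4 routes:
2 -> 4: 25
2 -> 1 -> 0 -> 4: 17 + 18 + 17 = 52
2 -> 0 -> 4: 14 + 17 = 31
Shortest: 25.

25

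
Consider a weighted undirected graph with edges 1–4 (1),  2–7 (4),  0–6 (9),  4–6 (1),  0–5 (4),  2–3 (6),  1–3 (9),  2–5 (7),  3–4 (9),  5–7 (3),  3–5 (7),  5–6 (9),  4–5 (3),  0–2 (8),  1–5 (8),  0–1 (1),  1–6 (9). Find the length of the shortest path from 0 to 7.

Some routes from 0 to 7:
0 - 5 - 2 - 7: 4 + 7 + 4 = 15
0 - 1 - 5 - 7: 1 + 8 + 3 = 12
0 - 5 - 7: 4 + 3 = 7
0 - 1 - 4 - 6 - 5 - 7: 1 + 1 + 1 + 9 + 3 = 15
0 - 1 - 4 - 5 - 7: 1 + 1 + 3 + 3 = 8
0 - 2 - 7: 8 + 4 = 12
Best route has total 7.

7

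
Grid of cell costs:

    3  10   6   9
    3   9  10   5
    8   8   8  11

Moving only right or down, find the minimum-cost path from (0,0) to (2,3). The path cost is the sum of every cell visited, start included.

One optimal route is (0,0)→(1,0)→(1,1)→(1,2)→(1,3)→(2,3).
Its cost is 3 + 3 + 9 + 10 + 5 + 11 = 41.

41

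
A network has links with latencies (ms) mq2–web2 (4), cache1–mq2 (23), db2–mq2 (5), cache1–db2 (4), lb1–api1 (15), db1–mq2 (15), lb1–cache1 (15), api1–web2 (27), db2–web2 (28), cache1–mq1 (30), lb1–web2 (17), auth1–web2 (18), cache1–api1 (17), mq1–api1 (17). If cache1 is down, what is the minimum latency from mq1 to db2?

53

Routes from mq1 to db2 avoiding cache1:
mq1 - api1 - web2 - db2: 17 + 27 + 28 = 72
mq1 - api1 - lb1 - web2 - mq2 - db2: 17 + 15 + 17 + 4 + 5 = 58
mq1 - api1 - web2 - mq2 - db2: 17 + 27 + 4 + 5 = 53
mq1 - api1 - lb1 - web2 - db2: 17 + 15 + 17 + 28 = 77
Best route has total 53 ms.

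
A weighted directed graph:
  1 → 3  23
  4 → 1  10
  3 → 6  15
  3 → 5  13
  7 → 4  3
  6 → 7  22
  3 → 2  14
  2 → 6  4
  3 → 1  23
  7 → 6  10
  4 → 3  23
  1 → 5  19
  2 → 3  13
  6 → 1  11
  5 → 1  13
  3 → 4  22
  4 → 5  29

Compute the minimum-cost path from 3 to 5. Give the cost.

A few of the 3→5 routes:
3 → 5: 13
3 → 6 → 1 → 5: 15 + 11 + 19 = 45
3 → 1 → 5: 23 + 19 = 42
Shortest: 13.

13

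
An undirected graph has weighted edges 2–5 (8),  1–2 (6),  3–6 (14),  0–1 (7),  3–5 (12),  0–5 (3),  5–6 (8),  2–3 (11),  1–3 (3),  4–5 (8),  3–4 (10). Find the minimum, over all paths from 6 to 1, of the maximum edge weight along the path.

8

A few of the 6→1 routes:
6→5→0→1: max(8, 3, 7) = 8
6→5→2→3→1: max(8, 8, 11, 3) = 11
6→5→2→1: max(8, 8, 6) = 8
6→5→4→3→2→1: max(8, 8, 10, 11, 6) = 11
6→5→4→3→1: max(8, 8, 10, 3) = 10
6→5→3→2→1: max(8, 12, 11, 6) = 12
Smallest bottleneck: 8.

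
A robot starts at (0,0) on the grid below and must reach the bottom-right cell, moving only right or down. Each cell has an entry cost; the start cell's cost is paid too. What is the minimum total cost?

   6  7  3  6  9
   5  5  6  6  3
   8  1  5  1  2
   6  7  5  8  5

Best path: [0,0] → [1,0] → [1,1] → [2,1] → [2,2] → [2,3] → [2,4] → [3,4]
Cost: 6 + 5 + 5 + 1 + 5 + 1 + 2 + 5 = 30
For comparison, the top-then-right route costs 41.

30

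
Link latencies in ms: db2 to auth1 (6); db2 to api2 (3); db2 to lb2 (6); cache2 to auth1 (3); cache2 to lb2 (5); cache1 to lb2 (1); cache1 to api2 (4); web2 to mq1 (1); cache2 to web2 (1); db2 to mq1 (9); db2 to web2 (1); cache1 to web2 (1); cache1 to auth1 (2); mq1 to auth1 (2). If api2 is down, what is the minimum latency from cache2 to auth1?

3

Comparing a few candidate routes:
cache2 -> web2 -> db2 -> auth1: 1 + 1 + 6 = 8
cache2 -> web2 -> mq1 -> auth1: 1 + 1 + 2 = 4
cache2 -> lb2 -> cache1 -> auth1: 5 + 1 + 2 = 8
cache2 -> lb2 -> cache1 -> web2 -> mq1 -> auth1: 5 + 1 + 1 + 1 + 2 = 10
cache2 -> auth1: 3
cache2 -> web2 -> cache1 -> auth1: 1 + 1 + 2 = 4
The minimum is 3 ms.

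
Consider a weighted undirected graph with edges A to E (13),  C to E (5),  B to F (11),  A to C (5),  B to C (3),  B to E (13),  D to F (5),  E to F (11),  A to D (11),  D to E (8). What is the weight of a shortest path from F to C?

14

Some routes from F to C:
F → D → E → C: 5 + 8 + 5 = 18
F → E → C: 11 + 5 = 16
F → B → C: 11 + 3 = 14
Best route has total 14.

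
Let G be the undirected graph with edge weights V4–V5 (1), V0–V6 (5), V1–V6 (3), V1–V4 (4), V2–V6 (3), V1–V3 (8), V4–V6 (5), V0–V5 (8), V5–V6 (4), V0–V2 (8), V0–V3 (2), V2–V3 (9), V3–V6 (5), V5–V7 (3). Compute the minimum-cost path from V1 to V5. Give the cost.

Checking several routes:
V1→V6→V5: 3 + 4 = 7
V1→V4→V6→V5: 4 + 5 + 4 = 13
V1→V6→V4→V5: 3 + 5 + 1 = 9
V1→V4→V5: 4 + 1 = 5
Best route has total 5.

5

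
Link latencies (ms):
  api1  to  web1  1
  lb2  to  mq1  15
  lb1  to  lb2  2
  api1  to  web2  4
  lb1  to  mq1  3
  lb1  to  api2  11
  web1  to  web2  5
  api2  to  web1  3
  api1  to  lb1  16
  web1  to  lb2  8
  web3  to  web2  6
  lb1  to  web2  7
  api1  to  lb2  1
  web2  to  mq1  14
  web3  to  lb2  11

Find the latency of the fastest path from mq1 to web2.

10

Some routes from mq1 to web2:
mq1 -> lb1 -> lb2 -> api1 -> web1 -> web2: 3 + 2 + 1 + 1 + 5 = 12
mq1 -> lb1 -> lb2 -> api1 -> web2: 3 + 2 + 1 + 4 = 10
mq1 -> lb1 -> web2: 3 + 7 = 10
Shortest: 10 ms.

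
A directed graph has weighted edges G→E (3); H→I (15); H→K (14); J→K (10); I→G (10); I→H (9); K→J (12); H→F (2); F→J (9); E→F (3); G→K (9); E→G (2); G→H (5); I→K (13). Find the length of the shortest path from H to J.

Comparing a few candidate routes:
H -> K -> J: 14 + 12 = 26
H -> I -> K -> J: 15 + 13 + 12 = 40
H -> I -> G -> E -> F -> J: 15 + 10 + 3 + 3 + 9 = 40
H -> F -> J: 2 + 9 = 11
Shortest: 11.

11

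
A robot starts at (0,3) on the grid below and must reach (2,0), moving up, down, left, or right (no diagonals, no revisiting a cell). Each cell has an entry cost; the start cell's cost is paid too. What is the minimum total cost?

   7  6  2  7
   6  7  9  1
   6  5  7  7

One optimal route is (0,3) (0,2) (0,1) (1,1) (2,1) (2,0).
Its cost is 7 + 2 + 6 + 7 + 5 + 6 = 33.

33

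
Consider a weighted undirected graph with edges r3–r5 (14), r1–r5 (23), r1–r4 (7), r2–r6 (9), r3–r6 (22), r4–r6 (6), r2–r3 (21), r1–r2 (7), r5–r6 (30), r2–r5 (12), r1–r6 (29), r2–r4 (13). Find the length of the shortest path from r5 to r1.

A few of the r5→r1 routes:
r5-r2-r4-r1: 12 + 13 + 7 = 32
r5-r2-r6-r4-r1: 12 + 9 + 6 + 7 = 34
r5-r1: 23
r5-r2-r1: 12 + 7 = 19
r5-r6-r4-r1: 30 + 6 + 7 = 43
r5-r3-r2-r1: 14 + 21 + 7 = 42
The minimum is 19.

19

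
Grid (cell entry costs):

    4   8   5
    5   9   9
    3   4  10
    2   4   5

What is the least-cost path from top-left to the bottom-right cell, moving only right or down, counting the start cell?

Best path: r0c0 → r1c0 → r2c0 → r3c0 → r3c1 → r3c2
Cost: 4 + 5 + 3 + 2 + 4 + 5 = 23
For comparison, the top-then-right route costs 41.

23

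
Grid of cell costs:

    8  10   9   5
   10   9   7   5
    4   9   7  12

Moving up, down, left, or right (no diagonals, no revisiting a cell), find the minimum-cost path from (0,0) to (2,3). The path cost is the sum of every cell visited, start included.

49

One optimal route is r0c0 → r0c1 → r0c2 → r0c3 → r1c3 → r2c3.
Its cost is 8 + 10 + 9 + 5 + 5 + 12 = 49.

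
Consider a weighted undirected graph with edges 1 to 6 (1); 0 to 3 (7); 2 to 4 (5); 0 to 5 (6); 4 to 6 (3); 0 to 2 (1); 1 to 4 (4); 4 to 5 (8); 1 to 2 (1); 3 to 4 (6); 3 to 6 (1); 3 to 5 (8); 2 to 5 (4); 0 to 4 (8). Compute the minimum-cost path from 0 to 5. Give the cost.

5

Checking several routes:
0→2→1→6→3→5: 1 + 1 + 1 + 1 + 8 = 12
0→2→5: 1 + 4 = 5
0→5: 6
Best route has total 5.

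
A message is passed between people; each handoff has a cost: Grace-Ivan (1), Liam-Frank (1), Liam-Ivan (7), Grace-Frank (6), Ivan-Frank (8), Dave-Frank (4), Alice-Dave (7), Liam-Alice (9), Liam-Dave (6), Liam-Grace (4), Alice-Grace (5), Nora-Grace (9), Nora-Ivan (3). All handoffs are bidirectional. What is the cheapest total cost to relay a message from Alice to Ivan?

Some routes from Alice to Ivan:
Alice → Dave → Frank → Liam → Grace → Ivan: 7 + 4 + 1 + 4 + 1 = 17
Alice → Grace → Liam → Ivan: 5 + 4 + 7 = 16
Alice → Grace → Ivan: 5 + 1 = 6
Alice → Liam → Frank → Grace → Ivan: 9 + 1 + 6 + 1 = 17
Alice → Liam → Grace → Ivan: 9 + 4 + 1 = 14
Alice → Liam → Ivan: 9 + 7 = 16
The minimum is 6.

6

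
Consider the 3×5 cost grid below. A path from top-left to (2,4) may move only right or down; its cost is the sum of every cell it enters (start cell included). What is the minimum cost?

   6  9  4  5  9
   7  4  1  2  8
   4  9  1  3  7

One optimal route is (0,0) (1,0) (1,1) (1,2) (2,2) (2,3) (2,4).
Its cost is 6 + 7 + 4 + 1 + 1 + 3 + 7 = 29.
(Top row then right column would cost 48.)

29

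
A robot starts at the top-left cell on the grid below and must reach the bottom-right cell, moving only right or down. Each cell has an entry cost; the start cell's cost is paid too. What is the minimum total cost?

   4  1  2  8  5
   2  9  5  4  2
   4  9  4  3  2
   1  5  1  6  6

Take [0,0] → [0,1] → [0,2] → [1,2] → [1,3] → [1,4] → [2,4] → [3,4] for a total of 4 + 1 + 2 + 5 + 4 + 2 + 2 + 6 = 26.

26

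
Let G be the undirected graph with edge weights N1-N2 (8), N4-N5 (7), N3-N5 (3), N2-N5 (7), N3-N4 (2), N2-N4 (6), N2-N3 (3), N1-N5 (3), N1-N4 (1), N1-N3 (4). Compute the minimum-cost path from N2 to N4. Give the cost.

5

Comparing a few candidate routes:
N2 → N1 → N4: 8 + 1 = 9
N2 → N3 → N5 → N1 → N4: 3 + 3 + 3 + 1 = 10
N2 → N4: 6
N2 → N3 → N4: 3 + 2 = 5
N2 → N3 → N1 → N4: 3 + 4 + 1 = 8
The minimum is 5.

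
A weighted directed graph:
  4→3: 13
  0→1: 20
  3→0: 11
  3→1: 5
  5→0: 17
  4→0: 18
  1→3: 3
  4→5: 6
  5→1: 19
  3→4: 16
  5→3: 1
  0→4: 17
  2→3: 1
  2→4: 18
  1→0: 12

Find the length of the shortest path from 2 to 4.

17

Routes from 2 to 4:
2-3-0-4: 1 + 11 + 17 = 29
2-3-1-0-4: 1 + 5 + 12 + 17 = 35
2-3-4: 1 + 16 = 17
2-4: 18
The minimum is 17.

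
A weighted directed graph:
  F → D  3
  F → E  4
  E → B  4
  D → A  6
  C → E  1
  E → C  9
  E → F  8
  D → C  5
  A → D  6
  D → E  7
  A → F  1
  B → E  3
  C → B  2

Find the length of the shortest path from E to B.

4

Paths from E to B:
E - B: 4
E - C - B: 9 + 2 = 11
E - F - D - C - B: 8 + 3 + 5 + 2 = 18
Best route has total 4.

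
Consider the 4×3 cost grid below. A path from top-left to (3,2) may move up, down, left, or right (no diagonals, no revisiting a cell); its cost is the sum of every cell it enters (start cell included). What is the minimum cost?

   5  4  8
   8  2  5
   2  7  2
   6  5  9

27

Take (0,0) (0,1) (1,1) (1,2) (2,2) (3,2) for a total of 5 + 4 + 2 + 5 + 2 + 9 = 27.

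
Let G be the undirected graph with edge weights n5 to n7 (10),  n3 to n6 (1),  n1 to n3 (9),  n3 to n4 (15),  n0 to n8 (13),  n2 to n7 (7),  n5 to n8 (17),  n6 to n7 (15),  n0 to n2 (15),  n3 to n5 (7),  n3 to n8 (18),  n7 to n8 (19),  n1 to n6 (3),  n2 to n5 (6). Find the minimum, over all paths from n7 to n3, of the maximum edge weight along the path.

7

Comparing a few candidate routes:
n7→n6→n3: max(15, 1) = 15
n7→n2→n0→n8→n5→n3: max(7, 15, 13, 17, 7) = 17
n7→n6→n1→n3: max(15, 3, 9) = 15
n7→n5→n8→n3: max(10, 17, 18) = 18
n7→n5→n3: max(10, 7) = 10
n7→n2→n5→n3: max(7, 6, 7) = 7
The minimum achievable maximum is 7.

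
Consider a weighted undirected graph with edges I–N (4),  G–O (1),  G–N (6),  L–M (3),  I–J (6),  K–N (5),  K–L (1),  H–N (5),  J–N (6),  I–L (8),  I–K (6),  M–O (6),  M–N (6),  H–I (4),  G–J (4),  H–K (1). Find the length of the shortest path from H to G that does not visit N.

12

Comparing a few candidate routes:
H - K - L - M - O - G: 1 + 1 + 3 + 6 + 1 = 12
H - I - J - G: 4 + 6 + 4 = 14
H - K - I - J - G: 1 + 6 + 6 + 4 = 17
Best route has total 12.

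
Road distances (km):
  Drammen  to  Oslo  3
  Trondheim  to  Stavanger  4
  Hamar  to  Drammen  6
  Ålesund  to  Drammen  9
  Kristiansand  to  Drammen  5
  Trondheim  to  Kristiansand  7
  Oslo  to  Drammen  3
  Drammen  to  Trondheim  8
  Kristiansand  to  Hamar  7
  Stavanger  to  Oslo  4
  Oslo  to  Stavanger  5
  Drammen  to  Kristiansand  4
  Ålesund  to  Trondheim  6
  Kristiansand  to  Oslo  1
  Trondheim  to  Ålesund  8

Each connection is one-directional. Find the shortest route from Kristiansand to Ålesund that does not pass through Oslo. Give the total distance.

Paths from Kristiansand to Ålesund avoiding Oslo:
Kristiansand -> Hamar -> Drammen -> Trondheim -> Ålesund: 7 + 6 + 8 + 8 = 29
Kristiansand -> Drammen -> Trondheim -> Ålesund: 5 + 8 + 8 = 21
Shortest: 21 km.

21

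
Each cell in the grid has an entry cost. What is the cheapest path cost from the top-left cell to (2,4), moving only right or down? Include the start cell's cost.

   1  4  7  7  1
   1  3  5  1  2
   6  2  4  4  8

21

Take r0c0 -> r1c0 -> r1c1 -> r1c2 -> r1c3 -> r1c4 -> r2c4 for a total of 1 + 1 + 3 + 5 + 1 + 2 + 8 = 21.
For comparison, the top-then-right route costs 30.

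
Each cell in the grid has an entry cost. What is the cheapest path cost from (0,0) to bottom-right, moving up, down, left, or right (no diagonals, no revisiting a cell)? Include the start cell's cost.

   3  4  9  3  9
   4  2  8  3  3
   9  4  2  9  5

Path (0,0) (0,1) (1,1) (1,2) (1,3) (1,4) (2,4): 3 + 4 + 2 + 8 + 3 + 3 + 5 = 28.

28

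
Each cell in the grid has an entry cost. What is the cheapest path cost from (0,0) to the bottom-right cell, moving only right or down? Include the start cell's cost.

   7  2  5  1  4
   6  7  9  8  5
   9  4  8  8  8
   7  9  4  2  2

Cheapest: [0,0] → [0,1] → [0,2] → [0,3] → [0,4] → [1,4] → [2,4] → [3,4]
  7 + 2 + 5 + 1 + 4 + 5 + 8 + 2 = 34

34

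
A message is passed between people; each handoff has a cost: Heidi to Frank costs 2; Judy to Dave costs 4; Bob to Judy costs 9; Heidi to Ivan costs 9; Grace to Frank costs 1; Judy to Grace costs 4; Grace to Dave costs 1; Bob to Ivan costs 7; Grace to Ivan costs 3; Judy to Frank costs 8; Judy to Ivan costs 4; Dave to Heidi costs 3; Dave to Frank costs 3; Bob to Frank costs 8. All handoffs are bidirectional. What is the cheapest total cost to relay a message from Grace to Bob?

9

A few of the Grace→Bob routes:
Grace-Dave-Judy-Bob: 1 + 4 + 9 = 14
Grace-Frank-Bob: 1 + 8 = 9
Grace-Dave-Frank-Bob: 1 + 3 + 8 = 12
Grace-Judy-Bob: 4 + 9 = 13
Grace-Ivan-Bob: 3 + 7 = 10
Shortest: 9.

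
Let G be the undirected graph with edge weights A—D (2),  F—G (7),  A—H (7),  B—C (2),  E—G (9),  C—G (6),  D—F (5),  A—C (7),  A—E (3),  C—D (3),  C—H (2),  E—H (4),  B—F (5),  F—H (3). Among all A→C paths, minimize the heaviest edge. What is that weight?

3

Checking several routes:
A→E→H→F→B→C: max(3, 4, 3, 5, 2) = 5
A→D→C: max(2, 3) = 3
A→D→F→H→C: max(2, 5, 3, 2) = 5
A→D→F→B→C: max(2, 5, 5, 2) = 5
A→E→H→C: max(3, 4, 2) = 4
Best route has worst link 3.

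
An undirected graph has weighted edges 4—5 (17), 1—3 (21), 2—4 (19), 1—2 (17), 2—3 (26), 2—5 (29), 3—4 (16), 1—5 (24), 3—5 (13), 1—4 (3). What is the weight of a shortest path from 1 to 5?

Comparing a few candidate routes:
1 - 4 - 3 - 5: 3 + 16 + 13 = 32
1 - 5: 24
1 - 4 - 5: 3 + 17 = 20
Best route has total 20.

20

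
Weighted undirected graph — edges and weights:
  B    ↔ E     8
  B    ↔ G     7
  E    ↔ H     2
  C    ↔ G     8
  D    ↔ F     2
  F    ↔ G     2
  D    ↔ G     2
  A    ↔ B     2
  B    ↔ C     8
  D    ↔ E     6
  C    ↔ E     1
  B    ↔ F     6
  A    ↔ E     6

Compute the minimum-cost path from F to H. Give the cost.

Comparing a few candidate routes:
F → G → C → E → H: 2 + 8 + 1 + 2 = 13
F → D → E → H: 2 + 6 + 2 = 10
F → G → D → E → H: 2 + 2 + 6 + 2 = 12
The minimum is 10.

10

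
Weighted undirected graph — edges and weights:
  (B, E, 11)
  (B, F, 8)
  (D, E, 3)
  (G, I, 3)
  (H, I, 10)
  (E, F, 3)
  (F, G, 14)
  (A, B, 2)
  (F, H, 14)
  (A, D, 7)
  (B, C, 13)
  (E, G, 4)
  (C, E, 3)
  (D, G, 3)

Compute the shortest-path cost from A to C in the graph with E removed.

Routes from A to C avoiding E:
A-B-C: 2 + 13 = 15
A-D-G-I-H-F-B-C: 7 + 3 + 3 + 10 + 14 + 8 + 13 = 58
A-D-G-F-B-C: 7 + 3 + 14 + 8 + 13 = 45
The minimum is 15.

15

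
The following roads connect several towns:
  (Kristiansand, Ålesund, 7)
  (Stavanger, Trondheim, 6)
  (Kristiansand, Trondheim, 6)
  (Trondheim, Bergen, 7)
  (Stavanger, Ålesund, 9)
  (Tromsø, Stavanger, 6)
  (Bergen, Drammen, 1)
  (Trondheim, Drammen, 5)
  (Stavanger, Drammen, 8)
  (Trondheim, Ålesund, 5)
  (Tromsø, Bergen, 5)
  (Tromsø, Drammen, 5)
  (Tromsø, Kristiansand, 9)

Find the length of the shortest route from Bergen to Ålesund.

11

Checking several routes:
Bergen→Trondheim→Ålesund: 7 + 5 = 12
Bergen→Drammen→Stavanger→Ålesund: 1 + 8 + 9 = 18
Bergen→Drammen→Trondheim→Kristiansand→Ålesund: 1 + 5 + 6 + 7 = 19
Bergen→Drammen→Trondheim→Ålesund: 1 + 5 + 5 = 11
Best route has total 11.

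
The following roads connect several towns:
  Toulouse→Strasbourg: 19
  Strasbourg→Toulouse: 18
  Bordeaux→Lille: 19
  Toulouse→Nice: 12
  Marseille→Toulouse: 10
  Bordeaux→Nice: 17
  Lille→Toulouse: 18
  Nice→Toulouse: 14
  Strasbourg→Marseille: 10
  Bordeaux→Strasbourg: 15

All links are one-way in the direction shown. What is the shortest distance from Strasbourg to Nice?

30

Candidate routes:
Strasbourg → Toulouse → Nice: 18 + 12 = 30
Strasbourg → Marseille → Toulouse → Nice: 10 + 10 + 12 = 32
Shortest: 30.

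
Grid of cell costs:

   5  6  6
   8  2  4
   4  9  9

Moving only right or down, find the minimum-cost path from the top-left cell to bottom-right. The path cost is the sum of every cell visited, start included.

Cheapest: (0,0) -> (0,1) -> (1,1) -> (1,2) -> (2,2)
  5 + 6 + 2 + 4 + 9 = 26

26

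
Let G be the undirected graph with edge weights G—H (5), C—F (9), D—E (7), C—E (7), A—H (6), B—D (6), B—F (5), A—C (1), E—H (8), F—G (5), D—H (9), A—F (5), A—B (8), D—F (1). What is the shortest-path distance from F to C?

A few of the F→C routes:
F-C: 9
F-B-A-C: 5 + 8 + 1 = 14
F-A-C: 5 + 1 = 6
Shortest: 6.

6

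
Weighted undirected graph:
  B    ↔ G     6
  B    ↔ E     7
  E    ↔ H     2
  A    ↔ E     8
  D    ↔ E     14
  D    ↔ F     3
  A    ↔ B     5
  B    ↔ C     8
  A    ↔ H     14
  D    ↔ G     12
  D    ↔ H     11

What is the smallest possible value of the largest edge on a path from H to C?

A few of the H→C routes:
H → D → G → B → C: max(11, 12, 6, 8) = 12
H → E → B → C: max(2, 7, 8) = 8
H → A → B → C: max(14, 5, 8) = 14
H → E → D → G → B → C: max(2, 14, 12, 6, 8) = 14
H → E → A → B → C: max(2, 8, 5, 8) = 8
The minimum achievable maximum is 8.

8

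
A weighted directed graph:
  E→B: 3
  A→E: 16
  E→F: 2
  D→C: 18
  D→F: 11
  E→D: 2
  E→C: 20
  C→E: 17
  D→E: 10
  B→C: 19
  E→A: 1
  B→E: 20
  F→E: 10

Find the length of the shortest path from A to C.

Candidate routes:
A-E-C: 16 + 20 = 36
A-E-B-C: 16 + 3 + 19 = 38
A-E-D-C: 16 + 2 + 18 = 36
Shortest: 36.

36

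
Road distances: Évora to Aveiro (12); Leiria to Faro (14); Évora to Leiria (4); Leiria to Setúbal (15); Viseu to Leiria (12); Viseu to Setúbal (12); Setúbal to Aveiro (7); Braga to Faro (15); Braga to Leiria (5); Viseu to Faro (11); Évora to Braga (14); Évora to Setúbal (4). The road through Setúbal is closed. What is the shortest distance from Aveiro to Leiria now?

Routes from Aveiro to Leiria avoiding Setúbal:
Aveiro→Évora→Leiria: 12 + 4 = 16
Aveiro→Évora→Braga→Leiria: 12 + 14 + 5 = 31
Aveiro→Évora→Braga→Faro→Viseu→Leiria: 12 + 14 + 15 + 11 + 12 = 64
Aveiro→Évora→Braga→Faro→Leiria: 12 + 14 + 15 + 14 = 55
Shortest: 16.

16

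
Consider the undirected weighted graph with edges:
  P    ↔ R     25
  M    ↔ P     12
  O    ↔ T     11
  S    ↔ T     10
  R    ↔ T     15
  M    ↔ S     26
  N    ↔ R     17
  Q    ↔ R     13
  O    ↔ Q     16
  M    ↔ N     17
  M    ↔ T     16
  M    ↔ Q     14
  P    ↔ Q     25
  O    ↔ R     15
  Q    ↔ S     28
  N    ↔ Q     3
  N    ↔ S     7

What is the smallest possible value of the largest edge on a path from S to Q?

A few of the S→Q routes:
S -> T -> O -> R -> Q: max(10, 11, 15, 13) = 15
S -> N -> Q: max(7, 3) = 7
S -> T -> R -> O -> Q: max(10, 15, 15, 16) = 16
S -> T -> R -> Q: max(10, 15, 13) = 15
The minimum achievable maximum is 7.

7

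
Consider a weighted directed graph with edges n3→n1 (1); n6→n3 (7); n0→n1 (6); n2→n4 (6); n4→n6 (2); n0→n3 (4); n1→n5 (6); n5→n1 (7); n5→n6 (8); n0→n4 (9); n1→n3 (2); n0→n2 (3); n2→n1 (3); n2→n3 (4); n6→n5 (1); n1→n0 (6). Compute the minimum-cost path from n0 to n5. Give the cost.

11

A few of the n0→n5 routes:
n0 -> n2 -> n4 -> n6 -> n5: 3 + 6 + 2 + 1 = 12
n0 -> n2 -> n1 -> n5: 3 + 3 + 6 = 12
n0 -> n3 -> n1 -> n5: 4 + 1 + 6 = 11
n0 -> n4 -> n6 -> n5: 9 + 2 + 1 = 12
The minimum is 11.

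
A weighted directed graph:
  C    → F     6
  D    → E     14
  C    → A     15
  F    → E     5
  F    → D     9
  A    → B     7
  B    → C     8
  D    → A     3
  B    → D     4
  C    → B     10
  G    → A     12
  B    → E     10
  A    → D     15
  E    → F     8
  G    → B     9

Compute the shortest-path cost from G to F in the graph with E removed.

23

Candidate routes:
G -> A -> B -> C -> F: 12 + 7 + 8 + 6 = 33
G -> B -> C -> F: 9 + 8 + 6 = 23
Shortest: 23.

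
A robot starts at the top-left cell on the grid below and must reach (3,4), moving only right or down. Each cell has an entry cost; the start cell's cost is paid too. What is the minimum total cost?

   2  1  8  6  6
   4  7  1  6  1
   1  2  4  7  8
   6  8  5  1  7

26

Path r0c0→r1c0→r2c0→r2c1→r2c2→r3c2→r3c3→r3c4: 2 + 4 + 1 + 2 + 4 + 5 + 1 + 7 = 26.
For comparison, the top-then-right route costs 39.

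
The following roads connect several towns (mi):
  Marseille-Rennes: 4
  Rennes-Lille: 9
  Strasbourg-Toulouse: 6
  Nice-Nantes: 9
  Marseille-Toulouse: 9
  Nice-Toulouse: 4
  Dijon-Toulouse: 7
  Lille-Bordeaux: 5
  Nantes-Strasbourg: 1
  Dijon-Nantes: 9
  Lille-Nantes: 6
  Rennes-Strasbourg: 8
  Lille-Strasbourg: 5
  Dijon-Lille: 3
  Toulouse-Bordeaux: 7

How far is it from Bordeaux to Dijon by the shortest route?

8

Checking several routes:
Bordeaux→Lille→Strasbourg→Nantes→Dijon: 5 + 5 + 1 + 9 = 20
Bordeaux→Toulouse→Dijon: 7 + 7 = 14
Bordeaux→Lille→Dijon: 5 + 3 = 8
Shortest: 8 mi.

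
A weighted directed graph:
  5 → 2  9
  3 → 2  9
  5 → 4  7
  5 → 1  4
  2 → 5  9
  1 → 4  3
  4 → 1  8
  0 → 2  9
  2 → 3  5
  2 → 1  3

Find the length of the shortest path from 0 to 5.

18

Routes from 0 to 5:
0 -> 2 -> 5: 9 + 9 = 18
Best route has total 18.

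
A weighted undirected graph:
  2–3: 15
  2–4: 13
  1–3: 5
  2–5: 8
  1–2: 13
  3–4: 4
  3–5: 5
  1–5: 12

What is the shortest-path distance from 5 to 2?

8

Some routes from 5 to 2:
5 -> 3 -> 1 -> 2: 5 + 5 + 13 = 23
5 -> 1 -> 3 -> 2: 12 + 5 + 15 = 32
5 -> 2: 8
5 -> 3 -> 2: 5 + 15 = 20
5 -> 3 -> 4 -> 2: 5 + 4 + 13 = 22
5 -> 1 -> 2: 12 + 13 = 25
Best route has total 8.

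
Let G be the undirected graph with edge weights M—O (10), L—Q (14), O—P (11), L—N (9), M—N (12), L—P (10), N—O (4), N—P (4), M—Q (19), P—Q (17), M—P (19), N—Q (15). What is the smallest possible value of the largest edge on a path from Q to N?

14

Checking several routes:
Q → L → N: max(14, 9) = 14
Q → N: max(15) = 15
Q → L → P → O → N: max(14, 10, 11, 4) = 14
Q → L → P → O → M → N: max(14, 10, 11, 10, 12) = 14
Q → L → P → N: max(14, 10, 4) = 14
Smallest bottleneck: 14.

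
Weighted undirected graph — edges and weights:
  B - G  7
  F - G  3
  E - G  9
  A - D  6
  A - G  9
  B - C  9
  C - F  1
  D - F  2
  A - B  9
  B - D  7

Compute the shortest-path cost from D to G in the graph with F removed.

14

Paths from D to G avoiding F:
D→A→B→G: 6 + 9 + 7 = 22
D→A→G: 6 + 9 = 15
D→B→G: 7 + 7 = 14
D→B→A→G: 7 + 9 + 9 = 25
Shortest: 14.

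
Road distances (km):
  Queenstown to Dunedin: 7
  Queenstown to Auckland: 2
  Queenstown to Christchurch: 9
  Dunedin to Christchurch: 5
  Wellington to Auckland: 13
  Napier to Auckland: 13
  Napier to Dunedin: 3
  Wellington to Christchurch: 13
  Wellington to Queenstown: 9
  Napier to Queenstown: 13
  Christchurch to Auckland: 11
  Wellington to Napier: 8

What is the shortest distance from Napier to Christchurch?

8

Some routes from Napier to Christchurch:
Napier - Wellington - Christchurch: 8 + 13 = 21
Napier - Dunedin - Queenstown - Christchurch: 3 + 7 + 9 = 19
Napier - Queenstown - Christchurch: 13 + 9 = 22
Napier - Dunedin - Christchurch: 3 + 5 = 8
Best route has total 8 km.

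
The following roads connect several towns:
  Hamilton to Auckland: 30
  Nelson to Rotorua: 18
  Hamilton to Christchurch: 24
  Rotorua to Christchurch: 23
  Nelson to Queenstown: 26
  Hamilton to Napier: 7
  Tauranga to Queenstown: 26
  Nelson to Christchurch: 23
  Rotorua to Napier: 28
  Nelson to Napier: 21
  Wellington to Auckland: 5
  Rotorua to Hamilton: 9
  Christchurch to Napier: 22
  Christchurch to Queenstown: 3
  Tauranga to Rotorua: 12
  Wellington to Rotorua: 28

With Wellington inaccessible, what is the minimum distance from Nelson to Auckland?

57

Checking several routes:
Nelson-Christchurch-Hamilton-Auckland: 23 + 24 + 30 = 77
Nelson-Rotorua-Hamilton-Auckland: 18 + 9 + 30 = 57
Nelson-Napier-Hamilton-Auckland: 21 + 7 + 30 = 58
Shortest: 57.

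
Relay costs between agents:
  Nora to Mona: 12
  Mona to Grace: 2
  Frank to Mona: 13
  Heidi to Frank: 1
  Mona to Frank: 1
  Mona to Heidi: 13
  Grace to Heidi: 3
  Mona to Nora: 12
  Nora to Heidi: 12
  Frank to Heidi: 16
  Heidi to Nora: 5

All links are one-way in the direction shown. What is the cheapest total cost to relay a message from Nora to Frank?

Comparing a few candidate routes:
Nora -> Mona -> Frank: 12 + 1 = 13
Nora -> Mona -> Grace -> Heidi -> Frank: 12 + 2 + 3 + 1 = 18
Nora -> Heidi -> Frank: 12 + 1 = 13
The minimum is 13.

13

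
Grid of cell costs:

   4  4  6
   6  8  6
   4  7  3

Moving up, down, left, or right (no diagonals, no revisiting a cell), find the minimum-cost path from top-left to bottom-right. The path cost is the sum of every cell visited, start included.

Path r0c0 → r0c1 → r0c2 → r1c2 → r2c2: 4 + 4 + 6 + 6 + 3 = 23.

23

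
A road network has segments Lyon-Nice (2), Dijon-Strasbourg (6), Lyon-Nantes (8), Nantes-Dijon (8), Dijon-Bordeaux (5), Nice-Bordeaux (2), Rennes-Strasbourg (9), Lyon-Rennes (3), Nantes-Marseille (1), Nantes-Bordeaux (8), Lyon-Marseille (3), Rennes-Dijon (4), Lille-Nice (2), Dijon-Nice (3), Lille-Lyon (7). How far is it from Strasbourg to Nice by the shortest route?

Some routes from Strasbourg to Nice:
Strasbourg-Dijon-Rennes-Lyon-Nice: 6 + 4 + 3 + 2 = 15
Strasbourg-Dijon-Bordeaux-Nice: 6 + 5 + 2 = 13
Strasbourg-Dijon-Nice: 6 + 3 = 9
Strasbourg-Dijon-Nantes-Marseille-Lyon-Nice: 6 + 8 + 1 + 3 + 2 = 20
Strasbourg-Rennes-Dijon-Nice: 9 + 4 + 3 = 16
Strasbourg-Rennes-Lyon-Nice: 9 + 3 + 2 = 14
Best route has total 9 km.

9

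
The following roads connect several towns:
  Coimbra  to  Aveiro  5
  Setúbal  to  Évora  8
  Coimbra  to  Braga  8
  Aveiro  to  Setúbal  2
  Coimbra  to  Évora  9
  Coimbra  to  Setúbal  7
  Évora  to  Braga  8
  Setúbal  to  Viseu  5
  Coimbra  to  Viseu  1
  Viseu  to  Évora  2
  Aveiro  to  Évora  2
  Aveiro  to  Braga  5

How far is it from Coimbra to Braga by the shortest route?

8

Comparing a few candidate routes:
Coimbra-Aveiro-Braga: 5 + 5 = 10
Coimbra-Viseu-Setúbal-Aveiro-Braga: 1 + 5 + 2 + 5 = 13
Coimbra-Viseu-Évora-Braga: 1 + 2 + 8 = 11
Coimbra-Viseu-Évora-Aveiro-Braga: 1 + 2 + 2 + 5 = 10
Coimbra-Setúbal-Aveiro-Braga: 7 + 2 + 5 = 14
Coimbra-Braga: 8
Shortest: 8.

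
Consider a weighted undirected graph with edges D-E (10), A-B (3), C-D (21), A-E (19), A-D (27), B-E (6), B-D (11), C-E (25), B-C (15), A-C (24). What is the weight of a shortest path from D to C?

21

Comparing a few candidate routes:
D -> B -> C: 11 + 15 = 26
D -> E -> B -> C: 10 + 6 + 15 = 31
D -> E -> C: 10 + 25 = 35
D -> C: 21
The minimum is 21.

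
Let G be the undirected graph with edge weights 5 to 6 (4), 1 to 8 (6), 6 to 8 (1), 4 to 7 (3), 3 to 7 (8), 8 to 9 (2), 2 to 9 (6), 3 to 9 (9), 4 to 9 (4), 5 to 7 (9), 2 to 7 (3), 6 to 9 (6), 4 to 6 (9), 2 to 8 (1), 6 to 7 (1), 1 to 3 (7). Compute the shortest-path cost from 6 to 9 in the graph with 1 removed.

Checking several routes:
6→9: 6
6→8→9: 1 + 2 = 3
6→7→2→8→9: 1 + 3 + 1 + 2 = 7
Best route has total 3.

3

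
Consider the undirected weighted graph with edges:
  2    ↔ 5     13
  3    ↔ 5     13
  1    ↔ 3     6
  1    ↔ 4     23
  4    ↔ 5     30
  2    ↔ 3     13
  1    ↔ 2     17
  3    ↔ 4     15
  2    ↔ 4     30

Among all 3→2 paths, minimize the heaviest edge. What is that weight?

13

Comparing a few candidate routes:
3 -> 2: max(13) = 13
3 -> 1 -> 2: max(6, 17) = 17
3 -> 4 -> 1 -> 2: max(15, 23, 17) = 23
3 -> 5 -> 2: max(13, 13) = 13
The minimum achievable maximum is 13.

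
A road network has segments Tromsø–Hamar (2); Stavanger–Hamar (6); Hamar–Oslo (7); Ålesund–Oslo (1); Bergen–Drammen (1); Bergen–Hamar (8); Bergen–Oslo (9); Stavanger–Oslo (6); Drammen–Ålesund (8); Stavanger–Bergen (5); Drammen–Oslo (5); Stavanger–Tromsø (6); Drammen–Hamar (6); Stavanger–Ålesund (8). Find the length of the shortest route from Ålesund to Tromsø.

10

Some routes from Ålesund to Tromsø:
Ålesund-Stavanger-Tromsø: 8 + 6 = 14
Ålesund-Oslo-Stavanger-Hamar-Tromsø: 1 + 6 + 6 + 2 = 15
Ålesund-Oslo-Hamar-Tromsø: 1 + 7 + 2 = 10
Ålesund-Oslo-Drammen-Hamar-Tromsø: 1 + 5 + 6 + 2 = 14
Ålesund-Oslo-Stavanger-Tromsø: 1 + 6 + 6 = 13
The minimum is 10.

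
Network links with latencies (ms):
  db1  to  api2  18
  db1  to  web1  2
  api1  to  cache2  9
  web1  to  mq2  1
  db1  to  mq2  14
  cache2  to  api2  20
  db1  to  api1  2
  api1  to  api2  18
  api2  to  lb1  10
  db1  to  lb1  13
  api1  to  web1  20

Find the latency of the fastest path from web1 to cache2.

13

Comparing a few candidate routes:
web1-api1-cache2: 20 + 9 = 29
web1-mq2-db1-api1-cache2: 1 + 14 + 2 + 9 = 26
web1-db1-api1-cache2: 2 + 2 + 9 = 13
Shortest: 13 ms.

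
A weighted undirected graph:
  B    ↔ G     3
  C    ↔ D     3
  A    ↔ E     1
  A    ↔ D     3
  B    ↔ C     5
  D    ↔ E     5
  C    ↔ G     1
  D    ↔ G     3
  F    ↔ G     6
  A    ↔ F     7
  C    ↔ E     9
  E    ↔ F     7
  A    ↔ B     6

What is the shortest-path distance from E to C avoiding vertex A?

Checking several routes:
E-F-G-D-C: 7 + 6 + 3 + 3 = 19
E-D-G-C: 5 + 3 + 1 = 9
E-C: 9
E-D-C: 5 + 3 = 8
E-D-G-B-C: 5 + 3 + 3 + 5 = 16
E-F-G-C: 7 + 6 + 1 = 14
The minimum is 8.

8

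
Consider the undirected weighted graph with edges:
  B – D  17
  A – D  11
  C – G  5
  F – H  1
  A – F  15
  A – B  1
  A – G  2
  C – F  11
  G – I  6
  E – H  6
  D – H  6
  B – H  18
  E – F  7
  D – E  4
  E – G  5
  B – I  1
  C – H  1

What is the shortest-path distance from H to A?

A few of the H→A routes:
H - F - E - G - A: 1 + 7 + 5 + 2 = 15
H - C - G - I - B - A: 1 + 5 + 6 + 1 + 1 = 14
H - D - E - G - A: 6 + 4 + 5 + 2 = 17
H - F - A: 1 + 15 = 16
H - C - G - A: 1 + 5 + 2 = 8
H - E - G - A: 6 + 5 + 2 = 13
The minimum is 8.

8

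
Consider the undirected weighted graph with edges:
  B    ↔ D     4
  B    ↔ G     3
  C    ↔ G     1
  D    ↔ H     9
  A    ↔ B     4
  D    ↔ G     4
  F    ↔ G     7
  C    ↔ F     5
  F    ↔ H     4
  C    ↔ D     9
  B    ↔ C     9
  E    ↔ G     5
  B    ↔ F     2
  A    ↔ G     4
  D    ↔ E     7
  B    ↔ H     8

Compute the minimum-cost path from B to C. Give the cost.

4

Checking several routes:
B → D → G → C: 4 + 4 + 1 = 9
B → C: 9
B → F → C: 2 + 5 = 7
B → G → C: 3 + 1 = 4
The minimum is 4.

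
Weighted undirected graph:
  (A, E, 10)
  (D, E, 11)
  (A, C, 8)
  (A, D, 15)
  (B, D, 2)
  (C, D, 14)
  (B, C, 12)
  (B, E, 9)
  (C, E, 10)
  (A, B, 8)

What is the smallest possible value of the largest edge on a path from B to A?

Some routes from B to A:
B → D → E → A: max(2, 11, 10) = 11
B → A: max(8) = 8
B → E → A: max(9, 10) = 10
B → E → C → A: max(9, 10, 8) = 10
B → D → E → C → A: max(2, 11, 10, 8) = 11
Smallest bottleneck: 8.

8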